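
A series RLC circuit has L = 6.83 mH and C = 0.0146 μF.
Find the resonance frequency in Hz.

Step 1 — Resonance condition Im(Z)=0 gives ω₀ = 1/√(LC).
Step 2 — ω₀ = 1/√(0.00683·1.46e-08) = 1.001e+05 rad/s.
Step 3 — f₀ = ω₀/(2π) = 1.594e+04 Hz.

f₀ = 1.594e+04 Hz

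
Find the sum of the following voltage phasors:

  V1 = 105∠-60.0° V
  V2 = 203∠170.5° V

Step 1 — Convert each phasor to rectangular form:
  V1 = 105·(cos(-60.0°) + j·sin(-60.0°)) = 52.5 - j90.93 V
  V2 = 203·(cos(170.5°) + j·sin(170.5°)) = -200.2 + j33.5 V
Step 2 — Sum components: V_total = -147.7 - j57.43 V.
Step 3 — Convert to polar: |V_total| = 158.5 V, ∠V_total = -158.8°.

V_total = 158.5∠-158.8° V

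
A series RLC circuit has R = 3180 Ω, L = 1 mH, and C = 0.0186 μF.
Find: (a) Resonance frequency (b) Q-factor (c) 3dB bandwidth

Step 1 — Resonance: ω₀ = 1/√(LC) = 1/√(0.001·1.86e-08) = 2.319e+05 rad/s.
Step 2 — f₀ = ω₀/(2π) = 3.69e+04 Hz.
Step 3 — Series Q: Q = ω₀L/R = 2.319e+05·0.001/3180 = 0.07291.
Step 4 — Bandwidth: Δω = ω₀/Q = 3.18e+06 rad/s; BW = Δω/(2π) = 5.061e+05 Hz.

(a) f₀ = 3.69e+04 Hz  (b) Q = 0.07291  (c) BW = 5.061e+05 Hz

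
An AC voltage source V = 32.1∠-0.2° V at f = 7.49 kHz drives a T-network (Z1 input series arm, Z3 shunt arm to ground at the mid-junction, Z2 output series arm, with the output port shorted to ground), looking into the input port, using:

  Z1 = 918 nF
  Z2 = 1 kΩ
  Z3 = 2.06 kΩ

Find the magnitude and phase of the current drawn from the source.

Step 1 — Angular frequency: ω = 2π·f = 2π·7490 = 4.706e+04 rad/s.
Step 2 — Component impedances:
  Z1: Z = 1/(jωC) = -j/(ω·C) = 0 - j23.15 Ω
  Z2: Z = R = 1000 Ω
  Z3: Z = R = 2060 Ω
Step 3 — With the output port shorted to ground, the output series arm Z2 runs from the junction to ground; the shunt arm Z3 also runs from the junction to ground. They appear in parallel: Z3 || Z2 = 673.2 Ω.
Step 4 — Series with input arm Z1: Z_in = Z1 + (Z3 || Z2) = 673.2 - j23.15 Ω = 673.6∠-2.0° Ω.
Step 5 — Source phasor: V = 32.1∠-0.2° V = 32.1 - j0.112 V.
Step 6 — Ohm's law: I = V / Z_total = (32.1 - j0.112) / (673.2 - j23.15) = 0.04763 + j0.001471 A.
Step 7 — Convert to polar: |I| = 0.04765 A, ∠I = 1.8°.

I = 0.04765∠1.8° A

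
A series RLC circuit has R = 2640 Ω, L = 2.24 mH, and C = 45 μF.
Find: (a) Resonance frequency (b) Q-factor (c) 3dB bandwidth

Step 1 — Resonance condition Im(Z)=0 gives ω₀ = 1/√(LC).
Step 2 — ω₀ = 1/√(0.00224·4.5e-05) = 3150 rad/s.
Step 3 — f₀ = ω₀/(2π) = 501.3 Hz.
Step 4 — Series Q: Q = ω₀L/R = 3150·0.00224/2640 = 0.002672.
Step 5 — 3dB bandwidth: Δω = ω₀/Q = 1.179e+06 rad/s; BW = Δω/(2π) = 1.876e+05 Hz.

(a) f₀ = 501.3 Hz  (b) Q = 0.002672  (c) BW = 1.876e+05 Hz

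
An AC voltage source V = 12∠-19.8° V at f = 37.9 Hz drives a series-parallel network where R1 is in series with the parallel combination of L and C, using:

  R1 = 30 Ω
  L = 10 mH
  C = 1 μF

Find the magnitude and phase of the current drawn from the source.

Step 1 — Angular frequency: ω = 2π·f = 2π·37.9 = 238.1 rad/s.
Step 2 — Component impedances:
  R1: Z = R = 30 Ω
  L: Z = jωL = j·238.1·0.01 = 0 + j2.381 Ω
  C: Z = 1/(jωC) = -j/(ω·C) = 0 - j4199 Ω
Step 3 — Parallel branch: L || C = 1/(1/L + 1/C) = 0 + j2.383 Ω.
Step 4 — Series with R1: Z_total = R1 + (L || C) = 30 + j2.383 Ω = 30.09∠4.5° Ω.
Step 5 — Source phasor: V = 12∠-19.8° V = 11.29 - j4.065 V.
Step 6 — Ohm's law: I = V / Z_total = (11.29 - j4.065) / (30 + j2.383) = 0.3633 - j0.1643 A.
Step 7 — Convert to polar: |I| = 0.3987 A, ∠I = -24.3°.

I = 0.3987∠-24.3° A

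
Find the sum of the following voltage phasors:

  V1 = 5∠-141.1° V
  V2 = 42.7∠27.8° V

Step 1 — Convert each phasor to rectangular form:
  V1 = 5·(cos(-141.1°) + j·sin(-141.1°)) = -3.891 - j3.14 V
  V2 = 42.7·(cos(27.8°) + j·sin(27.8°)) = 37.77 + j19.91 V
Step 2 — Sum components: V_total = 33.88 + j16.77 V.
Step 3 — Convert to polar: |V_total| = 37.81 V, ∠V_total = 26.3°.

V_total = 37.81∠26.3° V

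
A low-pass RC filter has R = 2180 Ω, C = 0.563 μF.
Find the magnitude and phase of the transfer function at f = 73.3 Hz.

Step 1 — Angular frequency: ω = 2π·73.3 = 460.6 rad/s.
Step 2 — Transfer function: H(jω) = 1/(1 + jωRC).
Step 3 — Denominator: 1 + jωRC = 1 + j·460.6·2180·5.63e-07 = 1 + j0.5653.
Step 4 — H = 0.7579 - j0.4284.
Step 5 — Magnitude: |H| = 0.8705 (-1.2 dB); phase: φ = -29.5°.

|H| = 0.8705 (-1.2 dB), φ = -29.5°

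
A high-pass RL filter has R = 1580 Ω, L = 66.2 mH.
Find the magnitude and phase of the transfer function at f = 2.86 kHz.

Step 1 — Angular frequency: ω = 2π·2860 = 1.797e+04 rad/s.
Step 2 — Transfer function: H(jω) = jωL/(R + jωL).
Step 3 — Numerator jωL = j·1190; denominator R + jωL = 1580 + j1190.
Step 4 — H = 0.3618 + j0.4805.
Step 5 — Magnitude: |H| = 0.6015 (-4.4 dB); phase: φ = 53.0°.

|H| = 0.6015 (-4.4 dB), φ = 53.0°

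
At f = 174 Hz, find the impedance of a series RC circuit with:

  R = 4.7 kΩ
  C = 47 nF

Step 1 — Angular frequency: ω = 2π·f = 2π·174 = 1093 rad/s.
Step 2 — Component impedances:
  R: Z = R = 4700 Ω
  C: Z = 1/(jωC) = -j/(ω·C) = 0 - j1.946e+04 Ω
Step 3 — Series combination: Z_total = R + C = 4700 - j1.946e+04 Ω = 2.002e+04∠-76.4° Ω.

Z = 4700 - j1.946e+04 Ω = 2.002e+04∠-76.4° Ω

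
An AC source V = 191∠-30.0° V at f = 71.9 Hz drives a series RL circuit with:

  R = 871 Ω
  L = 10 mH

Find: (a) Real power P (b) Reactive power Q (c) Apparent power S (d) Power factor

Step 1 — Angular frequency: ω = 2π·f = 2π·71.9 = 451.8 rad/s.
Step 2 — Component impedances:
  R: Z = R = 871 Ω
  L: Z = jωL = j·451.8·0.01 = 0 + j4.518 Ω
Step 3 — Series combination: Z_total = R + L = 871 + j4.518 Ω = 871∠0.3° Ω.
Step 4 — Source phasor: V = 191∠-30.0° V = 165.4 - j95.5 V.
Step 5 — Current: I = V / Z = 0.1893 - j0.1106 A = 0.2193∠-30.3° A.
Step 6 — Complex power: S = V·I* = 41.88 + j0.2172 VA.
Step 7 — Real power: P = Re(S) = 41.88 W.
Step 8 — Reactive power: Q = Im(S) = 0.2172 VAR.
Step 9 — Apparent power: |S| = 41.88 VA.
Step 10 — Power factor: PF = P/|S| = 1 (lagging).

(a) P = 41.88 W  (b) Q = 0.2172 VAR  (c) S = 41.88 VA  (d) PF = 1 (lagging)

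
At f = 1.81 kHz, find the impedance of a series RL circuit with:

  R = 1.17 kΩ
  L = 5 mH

Step 1 — Angular frequency: ω = 2π·f = 2π·1810 = 1.137e+04 rad/s.
Step 2 — Component impedances:
  R: Z = R = 1170 Ω
  L: Z = jωL = j·1.137e+04·0.005 = 0 + j56.86 Ω
Step 3 — Series combination: Z_total = R + L = 1170 + j56.86 Ω = 1171∠2.8° Ω.

Z = 1170 + j56.86 Ω = 1171∠2.8° Ω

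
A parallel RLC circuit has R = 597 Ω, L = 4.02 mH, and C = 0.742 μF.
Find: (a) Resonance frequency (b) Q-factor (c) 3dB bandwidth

Step 1 — Resonance: ω₀ = 1/√(LC) = 1/√(0.00402·7.42e-07) = 1.831e+04 rad/s.
Step 2 — f₀ = ω₀/(2π) = 2914 Hz.
Step 3 — Parallel Q: Q = R/(ω₀L) = 597/(1.831e+04·0.00402) = 8.111.
Step 4 — Bandwidth: Δω = ω₀/Q = 2257 rad/s; BW = Δω/(2π) = 359.3 Hz.

(a) f₀ = 2914 Hz  (b) Q = 8.111  (c) BW = 359.3 Hz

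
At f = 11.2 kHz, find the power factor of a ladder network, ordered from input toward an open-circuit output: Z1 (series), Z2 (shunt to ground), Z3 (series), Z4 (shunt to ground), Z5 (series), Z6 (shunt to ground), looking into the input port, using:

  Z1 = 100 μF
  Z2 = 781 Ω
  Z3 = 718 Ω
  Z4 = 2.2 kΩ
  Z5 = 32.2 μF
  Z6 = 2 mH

Step 1 — Angular frequency: ω = 2π·f = 2π·1.12e+04 = 7.037e+04 rad/s.
Step 2 — Component impedances:
  Z1: Z = 1/(jωC) = -j/(ω·C) = 0 - j0.1421 Ω
  Z2: Z = R = 781 Ω
  Z3: Z = R = 718 Ω
  Z4: Z = R = 2200 Ω
  Z5: Z = 1/(jωC) = -j/(ω·C) = 0 - j0.4413 Ω
  Z6: Z = jωL = j·7.037e+04·0.002 = 0 + j140.7 Ω
Step 3 — Ladder network (open output): work backward from the far end, alternating series and parallel combinations. Z_in = 379.9 + j37.02 Ω = 381.7∠5.6° Ω.
Step 4 — Power factor: PF = cos(φ) = Re(Z)/|Z| = 379.9/381.7 = 0.9953.
Step 5 — Type: Im(Z) = 37.02 ⇒ lagging (phase φ = 5.6°).

PF = 0.9953 (lagging, φ = 5.6°)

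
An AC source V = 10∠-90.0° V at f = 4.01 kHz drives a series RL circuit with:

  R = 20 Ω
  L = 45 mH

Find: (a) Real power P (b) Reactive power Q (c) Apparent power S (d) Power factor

Step 1 — Angular frequency: ω = 2π·f = 2π·4010 = 2.52e+04 rad/s.
Step 2 — Component impedances:
  R: Z = R = 20 Ω
  L: Z = jωL = j·2.52e+04·0.045 = 0 + j1134 Ω
Step 3 — Series combination: Z_total = R + L = 20 + j1134 Ω = 1134∠89.0° Ω.
Step 4 — Source phasor: V = 10∠-90.0° V = 0 - j10 V.
Step 5 — Current: I = V / Z = -0.008817 - j0.0001555 A = 0.008819∠-179.0° A.
Step 6 — Complex power: S = V·I* = 0.001555 + j0.08817 VA.
Step 7 — Real power: P = Re(S) = 0.001555 W.
Step 8 — Reactive power: Q = Im(S) = 0.08817 VAR.
Step 9 — Apparent power: |S| = 0.08819 VA.
Step 10 — Power factor: PF = P/|S| = 0.01764 (lagging).

(a) P = 0.001555 W  (b) Q = 0.08817 VAR  (c) S = 0.08819 VA  (d) PF = 0.01764 (lagging)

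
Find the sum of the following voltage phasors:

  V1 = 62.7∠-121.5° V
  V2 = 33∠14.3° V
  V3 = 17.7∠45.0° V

Step 1 — Convert each phasor to rectangular form:
  V1 = 62.7·(cos(-121.5°) + j·sin(-121.5°)) = -32.76 - j53.46 V
  V2 = 33·(cos(14.3°) + j·sin(14.3°)) = 31.98 + j8.151 V
  V3 = 17.7·(cos(45.0°) + j·sin(45.0°)) = 12.52 + j12.52 V
Step 2 — Sum components: V_total = 11.73 - j32.79 V.
Step 3 — Convert to polar: |V_total| = 34.83 V, ∠V_total = -70.3°.

V_total = 34.83∠-70.3° V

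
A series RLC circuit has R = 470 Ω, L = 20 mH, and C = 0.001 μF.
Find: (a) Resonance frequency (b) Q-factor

Step 1 — Resonance condition Im(Z)=0 gives ω₀ = 1/√(LC).
Step 2 — ω₀ = 1/√(0.02·1e-09) = 2.236e+05 rad/s.
Step 3 — f₀ = ω₀/(2π) = 3.559e+04 Hz.
Step 4 — Series Q: Q = ω₀L/R = 2.236e+05·0.02/470 = 9.515.

(a) f₀ = 3.559e+04 Hz  (b) Q = 9.515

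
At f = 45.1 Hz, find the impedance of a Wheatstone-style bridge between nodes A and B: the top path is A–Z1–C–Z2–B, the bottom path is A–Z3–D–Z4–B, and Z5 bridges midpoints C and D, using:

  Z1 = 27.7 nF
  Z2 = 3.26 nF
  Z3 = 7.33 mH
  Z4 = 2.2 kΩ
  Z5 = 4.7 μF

Step 1 — Angular frequency: ω = 2π·f = 2π·45.1 = 283.4 rad/s.
Step 2 — Component impedances:
  Z1: Z = 1/(jωC) = -j/(ω·C) = 0 - j1.274e+05 Ω
  Z2: Z = 1/(jωC) = -j/(ω·C) = 0 - j1.082e+06 Ω
  Z3: Z = jωL = j·283.4·0.00733 = 0 + j2.077 Ω
  Z4: Z = R = 2200 Ω
  Z5: Z = 1/(jωC) = -j/(ω·C) = 0 - j750.8 Ω
Step 3 — Bridge requires nodal analysis (the Z5 bridge couples midpoints C and D, so the two paths cannot be reduced to a simple series/parallel combination). Setting node B to ground and injecting 1 A at node A, the 3-node admittance system at A, C, D solves to V_A = Z_AB = 2200 - j2.391 Ω = 2200∠-0.1° Ω.

Z = 2200 - j2.391 Ω = 2200∠-0.1° Ω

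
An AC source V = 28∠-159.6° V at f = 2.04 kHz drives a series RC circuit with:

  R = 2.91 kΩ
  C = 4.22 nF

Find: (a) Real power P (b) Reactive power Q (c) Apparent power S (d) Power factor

Step 1 — Angular frequency: ω = 2π·f = 2π·2040 = 1.282e+04 rad/s.
Step 2 — Component impedances:
  R: Z = R = 2910 Ω
  C: Z = 1/(jωC) = -j/(ω·C) = 0 - j1.849e+04 Ω
Step 3 — Series combination: Z_total = R + C = 2910 - j1.849e+04 Ω = 1.872e+04∠-81.1° Ω.
Step 4 — Source phasor: V = 28∠-159.6° V = -26.24 - j9.76 V.
Step 5 — Current: I = V / Z = 0.0002971 - j0.001466 A = 0.001496∠-78.5° A.
Step 6 — Complex power: S = V·I* = 0.006514 - j0.04138 VA.
Step 7 — Real power: P = Re(S) = 0.006514 W.
Step 8 — Reactive power: Q = Im(S) = -0.04138 VAR.
Step 9 — Apparent power: |S| = 0.04189 VA.
Step 10 — Power factor: PF = P/|S| = 0.1555 (leading).

(a) P = 0.006514 W  (b) Q = -0.04138 VAR  (c) S = 0.04189 VA  (d) PF = 0.1555 (leading)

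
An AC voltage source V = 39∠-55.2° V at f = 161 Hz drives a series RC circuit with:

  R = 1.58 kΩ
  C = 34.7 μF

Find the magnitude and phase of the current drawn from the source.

Step 1 — Angular frequency: ω = 2π·f = 2π·161 = 1012 rad/s.
Step 2 — Component impedances:
  R: Z = R = 1580 Ω
  C: Z = 1/(jωC) = -j/(ω·C) = 0 - j28.49 Ω
Step 3 — Series combination: Z_total = R + C = 1580 - j28.49 Ω = 1580∠-1.0° Ω.
Step 4 — Source phasor: V = 39∠-55.2° V = 22.26 - j32.02 V.
Step 5 — Ohm's law: I = V / Z_total = (22.26 - j32.02) / (1580 - j28.49) = 0.01445 - j0.02001 A.
Step 6 — Convert to polar: |I| = 0.02468 A, ∠I = -54.2°.

I = 0.02468∠-54.2° A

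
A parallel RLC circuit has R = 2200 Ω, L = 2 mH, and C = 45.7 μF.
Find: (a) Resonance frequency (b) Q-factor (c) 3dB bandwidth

Step 1 — Resonance: ω₀ = 1/√(LC) = 1/√(0.002·4.57e-05) = 3308 rad/s.
Step 2 — f₀ = ω₀/(2π) = 526.4 Hz.
Step 3 — Parallel Q: Q = R/(ω₀L) = 2200/(3308·0.002) = 332.6.
Step 4 — Bandwidth: Δω = ω₀/Q = 9.946 rad/s; BW = Δω/(2π) = 1.583 Hz.

(a) f₀ = 526.4 Hz  (b) Q = 332.6  (c) BW = 1.583 Hz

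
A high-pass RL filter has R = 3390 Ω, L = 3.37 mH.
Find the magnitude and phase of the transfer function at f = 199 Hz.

Step 1 — Angular frequency: ω = 2π·199 = 1250 rad/s.
Step 2 — Transfer function: H(jω) = jωL/(R + jωL).
Step 3 — Numerator jωL = j·4.214; denominator R + jωL = 3390 + j4.214.
Step 4 — H = 1.545e-06 + j0.001243.
Step 5 — Magnitude: |H| = 0.001243 (-58.1 dB); phase: φ = 89.9°.

|H| = 0.001243 (-58.1 dB), φ = 89.9°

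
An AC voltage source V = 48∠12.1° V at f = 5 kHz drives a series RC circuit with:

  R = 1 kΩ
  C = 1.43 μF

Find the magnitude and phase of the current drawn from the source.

Step 1 — Angular frequency: ω = 2π·f = 2π·5000 = 3.142e+04 rad/s.
Step 2 — Component impedances:
  R: Z = R = 1000 Ω
  C: Z = 1/(jωC) = -j/(ω·C) = 0 - j22.26 Ω
Step 3 — Series combination: Z_total = R + C = 1000 - j22.26 Ω = 1000∠-1.3° Ω.
Step 4 — Source phasor: V = 48∠12.1° V = 46.93 + j10.06 V.
Step 5 — Ohm's law: I = V / Z_total = (46.93 + j10.06) / (1000 - j22.26) = 0.04669 + j0.0111 A.
Step 6 — Convert to polar: |I| = 0.04799 A, ∠I = 13.4°.

I = 0.04799∠13.4° A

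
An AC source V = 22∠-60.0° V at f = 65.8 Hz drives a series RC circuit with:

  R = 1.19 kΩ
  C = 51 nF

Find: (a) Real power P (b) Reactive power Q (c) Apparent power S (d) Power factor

Step 1 — Angular frequency: ω = 2π·f = 2π·65.8 = 413.4 rad/s.
Step 2 — Component impedances:
  R: Z = R = 1190 Ω
  C: Z = 1/(jωC) = -j/(ω·C) = 0 - j4.743e+04 Ω
Step 3 — Series combination: Z_total = R + C = 1190 - j4.743e+04 Ω = 4.744e+04∠-88.6° Ω.
Step 4 — Source phasor: V = 22∠-60.0° V = 11 - j19.05 V.
Step 5 — Current: I = V / Z = 0.0004073 + j0.0002217 A = 0.0004637∠28.6° A.
Step 6 — Complex power: S = V·I* = 0.0002559 - j0.0102 VA.
Step 7 — Real power: P = Re(S) = 0.0002559 W.
Step 8 — Reactive power: Q = Im(S) = -0.0102 VAR.
Step 9 — Apparent power: |S| = 0.0102 VA.
Step 10 — Power factor: PF = P/|S| = 0.02508 (leading).

(a) P = 0.0002559 W  (b) Q = -0.0102 VAR  (c) S = 0.0102 VA  (d) PF = 0.02508 (leading)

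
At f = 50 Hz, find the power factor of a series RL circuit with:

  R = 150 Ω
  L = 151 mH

Step 1 — Angular frequency: ω = 2π·f = 2π·50 = 314.2 rad/s.
Step 2 — Component impedances:
  R: Z = R = 150 Ω
  L: Z = jωL = j·314.2·0.151 = 0 + j47.44 Ω
Step 3 — Series combination: Z_total = R + L = 150 + j47.44 Ω = 157.3∠17.5° Ω.
Step 4 — Power factor: PF = cos(φ) = Re(Z)/|Z| = 150/157.32 = 0.9535.
Step 5 — Type: Im(Z) = 47.44 ⇒ lagging (phase φ = 17.5°).

PF = 0.9535 (lagging, φ = 17.5°)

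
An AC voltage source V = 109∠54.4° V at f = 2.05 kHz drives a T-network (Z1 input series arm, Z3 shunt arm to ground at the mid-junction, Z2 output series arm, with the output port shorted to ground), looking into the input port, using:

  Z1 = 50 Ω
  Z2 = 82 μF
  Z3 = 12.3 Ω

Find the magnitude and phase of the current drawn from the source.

Step 1 — Angular frequency: ω = 2π·f = 2π·2050 = 1.288e+04 rad/s.
Step 2 — Component impedances:
  Z1: Z = R = 50 Ω
  Z2: Z = 1/(jωC) = -j/(ω·C) = 0 - j0.9468 Ω
  Z3: Z = R = 12.3 Ω
Step 3 — With the output port shorted to ground, the output series arm Z2 runs from the junction to ground; the shunt arm Z3 also runs from the junction to ground. They appear in parallel: Z3 || Z2 = 0.07245 - j0.9412 Ω.
Step 4 — Series with input arm Z1: Z_in = Z1 + (Z3 || Z2) = 50.07 - j0.9412 Ω = 50.08∠-1.1° Ω.
Step 5 — Source phasor: V = 109∠54.4° V = 63.45 + j88.63 V.
Step 6 — Ohm's law: I = V / Z_total = (63.45 + j88.63) / (50.07 - j0.9412) = 1.233 + j1.793 A.
Step 7 — Convert to polar: |I| = 2.176 A, ∠I = 55.5°.

I = 2.176∠55.5° A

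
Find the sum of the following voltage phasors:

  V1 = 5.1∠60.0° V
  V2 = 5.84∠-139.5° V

Step 1 — Convert each phasor to rectangular form:
  V1 = 5.1·(cos(60.0°) + j·sin(60.0°)) = 2.55 + j4.417 V
  V2 = 5.84·(cos(-139.5°) + j·sin(-139.5°)) = -4.441 - j3.793 V
Step 2 — Sum components: V_total = -1.891 + j0.624 V.
Step 3 — Convert to polar: |V_total| = 1.991 V, ∠V_total = 161.7°.

V_total = 1.991∠161.7° V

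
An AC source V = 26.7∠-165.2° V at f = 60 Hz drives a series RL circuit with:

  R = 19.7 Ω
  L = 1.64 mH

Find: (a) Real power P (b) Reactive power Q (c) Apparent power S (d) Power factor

Step 1 — Angular frequency: ω = 2π·f = 2π·60 = 377 rad/s.
Step 2 — Component impedances:
  R: Z = R = 19.7 Ω
  L: Z = jωL = j·377·0.00164 = 0 + j0.6183 Ω
Step 3 — Series combination: Z_total = R + L = 19.7 + j0.6183 Ω = 19.71∠1.8° Ω.
Step 4 — Source phasor: V = 26.7∠-165.2° V = -25.81 - j6.82 V.
Step 5 — Current: I = V / Z = -1.32 - j0.3048 A = 1.355∠-167.0° A.
Step 6 — Complex power: S = V·I* = 36.15 + j1.135 VA.
Step 7 — Real power: P = Re(S) = 36.15 W.
Step 8 — Reactive power: Q = Im(S) = 1.135 VAR.
Step 9 — Apparent power: |S| = 36.17 VA.
Step 10 — Power factor: PF = P/|S| = 0.9995 (lagging).

(a) P = 36.15 W  (b) Q = 1.135 VAR  (c) S = 36.17 VA  (d) PF = 0.9995 (lagging)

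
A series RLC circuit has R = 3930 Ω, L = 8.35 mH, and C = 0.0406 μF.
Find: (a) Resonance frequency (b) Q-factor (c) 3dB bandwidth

Step 1 — Resonance: ω₀ = 1/√(LC) = 1/√(0.00835·4.06e-08) = 5.431e+04 rad/s.
Step 2 — f₀ = ω₀/(2π) = 8644 Hz.
Step 3 — Series Q: Q = ω₀L/R = 5.431e+04·0.00835/3930 = 0.1154.
Step 4 — Bandwidth: Δω = ω₀/Q = 4.707e+05 rad/s; BW = Δω/(2π) = 7.491e+04 Hz.

(a) f₀ = 8644 Hz  (b) Q = 0.1154  (c) BW = 7.491e+04 Hz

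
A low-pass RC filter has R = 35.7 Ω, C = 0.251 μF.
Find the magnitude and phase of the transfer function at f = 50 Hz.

Step 1 — Angular frequency: ω = 2π·50 = 314.2 rad/s.
Step 2 — Transfer function: H(jω) = 1/(1 + jωRC).
Step 3 — Denominator: 1 + jωRC = 1 + j·314.2·35.7·2.51e-07 = 1 + j0.002815.
Step 4 — H = 1 - j0.002815.
Step 5 — Magnitude: |H| = 1 (-0.0 dB); phase: φ = -0.2°.

|H| = 1 (-0.0 dB), φ = -0.2°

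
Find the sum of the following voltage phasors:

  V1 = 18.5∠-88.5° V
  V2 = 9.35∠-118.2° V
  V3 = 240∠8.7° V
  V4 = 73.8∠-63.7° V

Step 1 — Convert each phasor to rectangular form:
  V1 = 18.5·(cos(-88.5°) + j·sin(-88.5°)) = 0.4843 - j18.49 V
  V2 = 9.35·(cos(-118.2°) + j·sin(-118.2°)) = -4.418 - j8.24 V
  V3 = 240·(cos(8.7°) + j·sin(8.7°)) = 237.2 + j36.3 V
  V4 = 73.8·(cos(-63.7°) + j·sin(-63.7°)) = 32.7 - j66.16 V
Step 2 — Sum components: V_total = 266 - j56.59 V.
Step 3 — Convert to polar: |V_total| = 272 V, ∠V_total = -12.0°.

V_total = 272∠-12.0° V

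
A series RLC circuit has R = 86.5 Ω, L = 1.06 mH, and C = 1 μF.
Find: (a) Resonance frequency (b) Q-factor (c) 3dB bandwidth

Step 1 — Resonance condition Im(Z)=0 gives ω₀ = 1/√(LC).
Step 2 — ω₀ = 1/√(0.00106·1e-06) = 3.071e+04 rad/s.
Step 3 — f₀ = ω₀/(2π) = 4888 Hz.
Step 4 — Series Q: Q = ω₀L/R = 3.071e+04·0.00106/86.5 = 0.3764.
Step 5 — 3dB bandwidth: Δω = ω₀/Q = 8.16e+04 rad/s; BW = Δω/(2π) = 1.299e+04 Hz.

(a) f₀ = 4888 Hz  (b) Q = 0.3764  (c) BW = 1.299e+04 Hz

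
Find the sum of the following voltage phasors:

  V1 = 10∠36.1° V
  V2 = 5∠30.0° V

Step 1 — Convert each phasor to rectangular form:
  V1 = 10·(cos(36.1°) + j·sin(36.1°)) = 8.08 + j5.892 V
  V2 = 5·(cos(30.0°) + j·sin(30.0°)) = 4.33 + j2.5 V
Step 2 — Sum components: V_total = 12.41 + j8.392 V.
Step 3 — Convert to polar: |V_total| = 14.98 V, ∠V_total = 34.1°.

V_total = 14.98∠34.1° V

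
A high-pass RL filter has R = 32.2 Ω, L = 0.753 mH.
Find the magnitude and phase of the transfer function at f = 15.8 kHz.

Step 1 — Angular frequency: ω = 2π·1.58e+04 = 9.927e+04 rad/s.
Step 2 — Transfer function: H(jω) = jωL/(R + jωL).
Step 3 — Numerator jωL = j·74.75; denominator R + jωL = 32.2 + j74.75.
Step 4 — H = 0.8435 + j0.3633.
Step 5 — Magnitude: |H| = 0.9184 (-0.7 dB); phase: φ = 23.3°.

|H| = 0.9184 (-0.7 dB), φ = 23.3°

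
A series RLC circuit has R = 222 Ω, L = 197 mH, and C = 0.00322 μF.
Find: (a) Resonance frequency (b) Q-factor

Step 1 — Resonance condition Im(Z)=0 gives ω₀ = 1/√(LC).
Step 2 — ω₀ = 1/√(0.197·3.22e-09) = 3.97e+04 rad/s.
Step 3 — f₀ = ω₀/(2π) = 6319 Hz.
Step 4 — Series Q: Q = ω₀L/R = 3.97e+04·0.197/222 = 35.23.

(a) f₀ = 6319 Hz  (b) Q = 35.23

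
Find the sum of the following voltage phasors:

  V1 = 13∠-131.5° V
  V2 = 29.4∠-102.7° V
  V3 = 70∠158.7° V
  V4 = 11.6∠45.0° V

Step 1 — Convert each phasor to rectangular form:
  V1 = 13·(cos(-131.5°) + j·sin(-131.5°)) = -8.614 - j9.736 V
  V2 = 29.4·(cos(-102.7°) + j·sin(-102.7°)) = -6.463 - j28.68 V
  V3 = 70·(cos(158.7°) + j·sin(158.7°)) = -65.22 + j25.43 V
  V4 = 11.6·(cos(45.0°) + j·sin(45.0°)) = 8.202 + j8.202 V
Step 2 — Sum components: V_total = -72.09 - j4.787 V.
Step 3 — Convert to polar: |V_total| = 72.25 V, ∠V_total = -176.2°.

V_total = 72.25∠-176.2° V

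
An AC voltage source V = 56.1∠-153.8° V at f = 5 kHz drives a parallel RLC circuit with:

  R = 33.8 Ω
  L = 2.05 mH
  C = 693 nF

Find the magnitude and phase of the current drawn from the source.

Step 1 — Angular frequency: ω = 2π·f = 2π·5000 = 3.142e+04 rad/s.
Step 2 — Component impedances:
  R: Z = R = 33.8 Ω
  L: Z = jωL = j·3.142e+04·0.00205 = 0 + j64.4 Ω
  C: Z = 1/(jωC) = -j/(ω·C) = 0 - j45.93 Ω
Step 3 — Parallel combination: 1/Z_total = 1/R + 1/L + 1/C; Z_total = 32.36 - j6.829 Ω = 33.07∠-11.9° Ω.
Step 4 — Source phasor: V = 56.1∠-153.8° V = -50.34 - j24.77 V.
Step 5 — Ohm's law: I = V / Z_total = (-50.34 - j24.77) / (32.36 - j6.829) = -1.335 - j1.047 A.
Step 6 — Convert to polar: |I| = 1.696 A, ∠I = -141.9°.

I = 1.696∠-141.9° A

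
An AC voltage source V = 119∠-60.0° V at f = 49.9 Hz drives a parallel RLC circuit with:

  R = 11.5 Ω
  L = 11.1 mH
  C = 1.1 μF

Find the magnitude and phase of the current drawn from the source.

Step 1 — Angular frequency: ω = 2π·f = 2π·49.9 = 313.5 rad/s.
Step 2 — Component impedances:
  R: Z = R = 11.5 Ω
  L: Z = jωL = j·313.5·0.0111 = 0 + j3.48 Ω
  C: Z = 1/(jωC) = -j/(ω·C) = 0 - j2900 Ω
Step 3 — Parallel combination: 1/Z_total = 1/R + 1/L + 1/C; Z_total = 0.967 + j3.191 Ω = 3.335∠73.1° Ω.
Step 4 — Source phasor: V = 119∠-60.0° V = 59.5 - j103.1 V.
Step 5 — Ohm's law: I = V / Z_total = (59.5 - j103.1) / (0.967 + j3.191) = -24.4 - j26.04 A.
Step 6 — Convert to polar: |I| = 35.69 A, ∠I = -133.1°.

I = 35.69∠-133.1° A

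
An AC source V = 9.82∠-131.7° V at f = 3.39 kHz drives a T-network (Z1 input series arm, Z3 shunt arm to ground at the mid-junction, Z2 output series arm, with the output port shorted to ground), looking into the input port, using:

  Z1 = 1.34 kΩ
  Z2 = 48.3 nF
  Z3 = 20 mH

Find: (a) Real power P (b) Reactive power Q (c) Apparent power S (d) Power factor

Step 1 — Angular frequency: ω = 2π·f = 2π·3390 = 2.13e+04 rad/s.
Step 2 — Component impedances:
  Z1: Z = R = 1340 Ω
  Z2: Z = 1/(jωC) = -j/(ω·C) = 0 - j972 Ω
  Z3: Z = jωL = j·2.13e+04·0.02 = 0 + j426 Ω
Step 3 — With the output port shorted to ground, the output series arm Z2 runs from the junction to ground; the shunt arm Z3 also runs from the junction to ground. They appear in parallel: Z3 || Z2 = 0 + j758.4 Ω.
Step 4 — Series with input arm Z1: Z_in = Z1 + (Z3 || Z2) = 1340 + j758.4 Ω = 1540∠29.5° Ω.
Step 5 — Source phasor: V = 9.82∠-131.7° V = -6.533 - j7.332 V.
Step 6 — Current: I = V / Z = -0.006038 - j0.002055 A = 0.006378∠-161.2° A.
Step 7 — Complex power: S = V·I* = 0.05451 + j0.03085 VA.
Step 8 — Real power: P = Re(S) = 0.05451 W.
Step 9 — Reactive power: Q = Im(S) = 0.03085 VAR.
Step 10 — Apparent power: |S| = 0.06263 VA.
Step 11 — Power factor: PF = P/|S| = 0.8703 (lagging).

(a) P = 0.05451 W  (b) Q = 0.03085 VAR  (c) S = 0.06263 VA  (d) PF = 0.8703 (lagging)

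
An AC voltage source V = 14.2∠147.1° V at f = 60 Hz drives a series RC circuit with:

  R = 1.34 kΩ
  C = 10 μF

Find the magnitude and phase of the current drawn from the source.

Step 1 — Angular frequency: ω = 2π·f = 2π·60 = 377 rad/s.
Step 2 — Component impedances:
  R: Z = R = 1340 Ω
  C: Z = 1/(jωC) = -j/(ω·C) = 0 - j265.3 Ω
Step 3 — Series combination: Z_total = R + C = 1340 - j265.3 Ω = 1366∠-11.2° Ω.
Step 4 — Source phasor: V = 14.2∠147.1° V = -11.92 + j7.713 V.
Step 5 — Ohm's law: I = V / Z_total = (-11.92 + j7.713) / (1340 - j265.3) = -0.009658 + j0.003844 A.
Step 6 — Convert to polar: |I| = 0.0104 A, ∠I = 158.3°.

I = 0.0104∠158.3° A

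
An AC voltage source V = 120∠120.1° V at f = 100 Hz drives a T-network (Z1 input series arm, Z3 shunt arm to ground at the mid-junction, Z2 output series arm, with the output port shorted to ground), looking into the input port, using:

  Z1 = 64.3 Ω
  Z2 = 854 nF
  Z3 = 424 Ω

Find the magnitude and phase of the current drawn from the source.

Step 1 — Angular frequency: ω = 2π·f = 2π·100 = 628.3 rad/s.
Step 2 — Component impedances:
  Z1: Z = R = 64.3 Ω
  Z2: Z = 1/(jωC) = -j/(ω·C) = 0 - j1864 Ω
  Z3: Z = R = 424 Ω
Step 3 — With the output port shorted to ground, the output series arm Z2 runs from the junction to ground; the shunt arm Z3 also runs from the junction to ground. They appear in parallel: Z3 || Z2 = 403.1 - j91.72 Ω.
Step 4 — Series with input arm Z1: Z_in = Z1 + (Z3 || Z2) = 467.4 - j91.72 Ω = 476.3∠-11.1° Ω.
Step 5 — Source phasor: V = 120∠120.1° V = -60.18 + j103.8 V.
Step 6 — Ohm's law: I = V / Z_total = (-60.18 + j103.8) / (467.4 - j91.72) = -0.1659 + j0.1895 A.
Step 7 — Convert to polar: |I| = 0.2519 A, ∠I = 131.2°.

I = 0.2519∠131.2° A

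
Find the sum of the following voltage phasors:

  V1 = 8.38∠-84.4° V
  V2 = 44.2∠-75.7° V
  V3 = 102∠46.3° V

Step 1 — Convert each phasor to rectangular form:
  V1 = 8.38·(cos(-84.4°) + j·sin(-84.4°)) = 0.8177 - j8.34 V
  V2 = 44.2·(cos(-75.7°) + j·sin(-75.7°)) = 10.92 - j42.83 V
  V3 = 102·(cos(46.3°) + j·sin(46.3°)) = 70.47 + j73.74 V
Step 2 — Sum components: V_total = 82.21 + j22.57 V.
Step 3 — Convert to polar: |V_total| = 85.25 V, ∠V_total = 15.4°.

V_total = 85.25∠15.4° V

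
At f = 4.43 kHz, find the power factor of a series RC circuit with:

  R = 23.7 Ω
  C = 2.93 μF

Step 1 — Angular frequency: ω = 2π·f = 2π·4430 = 2.783e+04 rad/s.
Step 2 — Component impedances:
  R: Z = R = 23.7 Ω
  C: Z = 1/(jωC) = -j/(ω·C) = 0 - j12.26 Ω
Step 3 — Series combination: Z_total = R + C = 23.7 - j12.26 Ω = 26.68∠-27.4° Ω.
Step 4 — Power factor: PF = cos(φ) = Re(Z)/|Z| = 23.7/26.684 = 0.8882.
Step 5 — Type: Im(Z) = -12.26 ⇒ leading (phase φ = -27.4°).

PF = 0.8882 (leading, φ = -27.4°)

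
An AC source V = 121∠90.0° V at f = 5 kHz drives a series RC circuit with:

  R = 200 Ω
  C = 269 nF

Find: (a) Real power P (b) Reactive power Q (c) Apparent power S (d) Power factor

Step 1 — Angular frequency: ω = 2π·f = 2π·5000 = 3.142e+04 rad/s.
Step 2 — Component impedances:
  R: Z = R = 200 Ω
  C: Z = 1/(jωC) = -j/(ω·C) = 0 - j118.3 Ω
Step 3 — Series combination: Z_total = R + C = 200 - j118.3 Ω = 232.4∠-30.6° Ω.
Step 4 — Source phasor: V = 121∠90.0° V = 0 + j121 V.
Step 5 — Current: I = V / Z = -0.2651 + j0.4481 A = 0.5207∠120.6° A.
Step 6 — Complex power: S = V·I* = 54.22 - j32.08 VA.
Step 7 — Real power: P = Re(S) = 54.22 W.
Step 8 — Reactive power: Q = Im(S) = -32.08 VAR.
Step 9 — Apparent power: |S| = 63 VA.
Step 10 — Power factor: PF = P/|S| = 0.8606 (leading).

(a) P = 54.22 W  (b) Q = -32.08 VAR  (c) S = 63 VA  (d) PF = 0.8606 (leading)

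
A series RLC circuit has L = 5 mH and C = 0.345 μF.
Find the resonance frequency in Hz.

Step 1 — Resonance condition Im(Z)=0 gives ω₀ = 1/√(LC).
Step 2 — ω₀ = 1/√(0.005·3.45e-07) = 2.408e+04 rad/s.
Step 3 — f₀ = ω₀/(2π) = 3832 Hz.

f₀ = 3832 Hz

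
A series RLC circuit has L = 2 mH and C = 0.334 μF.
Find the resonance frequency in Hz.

Step 1 — Resonance condition Im(Z)=0 gives ω₀ = 1/√(LC).
Step 2 — ω₀ = 1/√(0.002·3.34e-07) = 3.869e+04 rad/s.
Step 3 — f₀ = ω₀/(2π) = 6158 Hz.

f₀ = 6158 Hz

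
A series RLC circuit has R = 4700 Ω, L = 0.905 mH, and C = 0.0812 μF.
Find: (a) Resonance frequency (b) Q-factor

Step 1 — Resonance condition Im(Z)=0 gives ω₀ = 1/√(LC).
Step 2 — ω₀ = 1/√(0.000905·8.12e-08) = 1.167e+05 rad/s.
Step 3 — f₀ = ω₀/(2π) = 1.857e+04 Hz.
Step 4 — Series Q: Q = ω₀L/R = 1.167e+05·0.000905/4700 = 0.02246.

(a) f₀ = 1.857e+04 Hz  (b) Q = 0.02246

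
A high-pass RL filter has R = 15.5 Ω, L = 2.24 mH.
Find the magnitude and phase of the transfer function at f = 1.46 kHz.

Step 1 — Angular frequency: ω = 2π·1460 = 9173 rad/s.
Step 2 — Transfer function: H(jω) = jωL/(R + jωL).
Step 3 — Numerator jωL = j·20.55; denominator R + jωL = 15.5 + j20.55.
Step 4 — H = 0.6374 + j0.4808.
Step 5 — Magnitude: |H| = 0.7983 (-2.0 dB); phase: φ = 37.0°.

|H| = 0.7983 (-2.0 dB), φ = 37.0°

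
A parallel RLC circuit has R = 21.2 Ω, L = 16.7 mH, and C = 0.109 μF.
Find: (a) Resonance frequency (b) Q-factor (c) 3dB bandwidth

Step 1 — Resonance: ω₀ = 1/√(LC) = 1/√(0.0167·1.09e-07) = 2.344e+04 rad/s.
Step 2 — f₀ = ω₀/(2π) = 3730 Hz.
Step 3 — Parallel Q: Q = R/(ω₀L) = 21.2/(2.344e+04·0.0167) = 0.05416.
Step 4 — Bandwidth: Δω = ω₀/Q = 4.328e+05 rad/s; BW = Δω/(2π) = 6.887e+04 Hz.

(a) f₀ = 3730 Hz  (b) Q = 0.05416  (c) BW = 6.887e+04 Hz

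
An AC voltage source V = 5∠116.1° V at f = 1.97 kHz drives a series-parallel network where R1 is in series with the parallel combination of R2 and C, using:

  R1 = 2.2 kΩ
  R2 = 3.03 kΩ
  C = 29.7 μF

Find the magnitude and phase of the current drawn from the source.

Step 1 — Angular frequency: ω = 2π·f = 2π·1970 = 1.238e+04 rad/s.
Step 2 — Component impedances:
  R1: Z = R = 2200 Ω
  R2: Z = R = 3030 Ω
  C: Z = 1/(jωC) = -j/(ω·C) = 0 - j2.72 Ω
Step 3 — Parallel branch: R2 || C = 1/(1/R2 + 1/C) = 0.002442 - j2.72 Ω.
Step 4 — Series with R1: Z_total = R1 + (R2 || C) = 2200 - j2.72 Ω = 2200∠-0.1° Ω.
Step 5 — Source phasor: V = 5∠116.1° V = -2.2 + j4.49 V.
Step 6 — Ohm's law: I = V / Z_total = (-2.2 + j4.49) / (2200 - j2.72) = -0.001002 + j0.00204 A.
Step 7 — Convert to polar: |I| = 0.002273 A, ∠I = 116.2°.

I = 0.002273∠116.2° A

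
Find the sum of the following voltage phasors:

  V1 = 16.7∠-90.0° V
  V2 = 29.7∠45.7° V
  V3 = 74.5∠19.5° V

Step 1 — Convert each phasor to rectangular form:
  V1 = 16.7·(cos(-90.0°) + j·sin(-90.0°)) = 0 - j16.7 V
  V2 = 29.7·(cos(45.7°) + j·sin(45.7°)) = 20.74 + j21.26 V
  V3 = 74.5·(cos(19.5°) + j·sin(19.5°)) = 70.23 + j24.87 V
Step 2 — Sum components: V_total = 90.97 + j29.42 V.
Step 3 — Convert to polar: |V_total| = 95.61 V, ∠V_total = 17.9°.

V_total = 95.61∠17.9° V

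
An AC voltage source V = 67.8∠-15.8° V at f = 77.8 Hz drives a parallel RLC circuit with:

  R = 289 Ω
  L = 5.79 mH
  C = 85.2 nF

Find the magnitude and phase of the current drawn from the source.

Step 1 — Angular frequency: ω = 2π·f = 2π·77.8 = 488.8 rad/s.
Step 2 — Component impedances:
  R: Z = R = 289 Ω
  L: Z = jωL = j·488.8·0.00579 = 0 + j2.83 Ω
  C: Z = 1/(jωC) = -j/(ω·C) = 0 - j2.401e+04 Ω
Step 3 — Parallel combination: 1/Z_total = 1/R + 1/L + 1/C; Z_total = 0.02772 + j2.83 Ω = 2.831∠89.4° Ω.
Step 4 — Source phasor: V = 67.8∠-15.8° V = 65.24 - j18.46 V.
Step 5 — Ohm's law: I = V / Z_total = (65.24 - j18.46) / (0.02772 + j2.83) = -6.296 - j23.11 A.
Step 6 — Convert to polar: |I| = 23.95 A, ∠I = -105.2°.

I = 23.95∠-105.2° A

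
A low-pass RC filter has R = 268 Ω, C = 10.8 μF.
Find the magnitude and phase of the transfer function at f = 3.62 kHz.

Step 1 — Angular frequency: ω = 2π·3620 = 2.275e+04 rad/s.
Step 2 — Transfer function: H(jω) = 1/(1 + jωRC).
Step 3 — Denominator: 1 + jωRC = 1 + j·2.275e+04·268·1.08e-05 = 1 + j65.83.
Step 4 — H = 0.0002307 - j0.01519.
Step 5 — Magnitude: |H| = 0.01519 (-36.4 dB); phase: φ = -89.1°.

|H| = 0.01519 (-36.4 dB), φ = -89.1°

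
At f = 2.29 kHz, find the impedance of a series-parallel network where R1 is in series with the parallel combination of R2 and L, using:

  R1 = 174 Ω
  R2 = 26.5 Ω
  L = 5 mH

Step 1 — Angular frequency: ω = 2π·f = 2π·2290 = 1.439e+04 rad/s.
Step 2 — Component impedances:
  R1: Z = R = 174 Ω
  R2: Z = R = 26.5 Ω
  L: Z = jωL = j·1.439e+04·0.005 = 0 + j71.94 Ω
Step 3 — Parallel branch: R2 || L = 1/(1/R2 + 1/L) = 23.33 + j8.595 Ω.
Step 4 — Series with R1: Z_total = R1 + (R2 || L) = 197.3 + j8.595 Ω = 197.5∠2.5° Ω.

Z = 197.3 + j8.595 Ω = 197.5∠2.5° Ω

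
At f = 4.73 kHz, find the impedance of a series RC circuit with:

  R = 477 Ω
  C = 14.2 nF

Step 1 — Angular frequency: ω = 2π·f = 2π·4730 = 2.972e+04 rad/s.
Step 2 — Component impedances:
  R: Z = R = 477 Ω
  C: Z = 1/(jωC) = -j/(ω·C) = 0 - j2370 Ω
Step 3 — Series combination: Z_total = R + C = 477 - j2370 Ω = 2417∠-78.6° Ω.

Z = 477 - j2370 Ω = 2417∠-78.6° Ω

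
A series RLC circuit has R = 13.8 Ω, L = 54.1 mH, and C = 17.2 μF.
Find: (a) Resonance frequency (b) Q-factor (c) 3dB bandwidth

Step 1 — Resonance condition Im(Z)=0 gives ω₀ = 1/√(LC).
Step 2 — ω₀ = 1/√(0.0541·1.72e-05) = 1037 rad/s.
Step 3 — f₀ = ω₀/(2π) = 165 Hz.
Step 4 — Series Q: Q = ω₀L/R = 1037·0.0541/13.8 = 4.064.
Step 5 — 3dB bandwidth: Δω = ω₀/Q = 255.1 rad/s; BW = Δω/(2π) = 40.6 Hz.

(a) f₀ = 165 Hz  (b) Q = 4.064  (c) BW = 40.6 Hz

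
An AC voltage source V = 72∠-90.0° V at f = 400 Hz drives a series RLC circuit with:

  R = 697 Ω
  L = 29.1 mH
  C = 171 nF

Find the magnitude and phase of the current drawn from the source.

Step 1 — Angular frequency: ω = 2π·f = 2π·400 = 2513 rad/s.
Step 2 — Component impedances:
  R: Z = R = 697 Ω
  L: Z = jωL = j·2513·0.0291 = 0 + j73.14 Ω
  C: Z = 1/(jωC) = -j/(ω·C) = 0 - j2327 Ω
Step 3 — Series combination: Z_total = R + L + C = 697 - j2254 Ω = 2359∠-72.8° Ω.
Step 4 — Source phasor: V = 72∠-90.0° V = 0 - j72 V.
Step 5 — Ohm's law: I = V / Z_total = (0 - j72) / (697 - j2254) = 0.02916 - j0.009018 A.
Step 6 — Convert to polar: |I| = 0.03052 A, ∠I = -17.2°.

I = 0.03052∠-17.2° A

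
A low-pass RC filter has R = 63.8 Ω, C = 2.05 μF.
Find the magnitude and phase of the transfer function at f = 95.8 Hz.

Step 1 — Angular frequency: ω = 2π·95.8 = 601.9 rad/s.
Step 2 — Transfer function: H(jω) = 1/(1 + jωRC).
Step 3 — Denominator: 1 + jωRC = 1 + j·601.9·63.8·2.05e-06 = 1 + j0.07873.
Step 4 — H = 0.9938 - j0.07824.
Step 5 — Magnitude: |H| = 0.9969 (-0.0 dB); phase: φ = -4.5°.

|H| = 0.9969 (-0.0 dB), φ = -4.5°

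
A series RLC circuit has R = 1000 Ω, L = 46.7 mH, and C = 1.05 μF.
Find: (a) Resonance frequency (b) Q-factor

Step 1 — Resonance condition Im(Z)=0 gives ω₀ = 1/√(LC).
Step 2 — ω₀ = 1/√(0.0467·1.05e-06) = 4516 rad/s.
Step 3 — f₀ = ω₀/(2π) = 718.7 Hz.
Step 4 — Series Q: Q = ω₀L/R = 4516·0.0467/1000 = 0.2109.

(a) f₀ = 718.7 Hz  (b) Q = 0.2109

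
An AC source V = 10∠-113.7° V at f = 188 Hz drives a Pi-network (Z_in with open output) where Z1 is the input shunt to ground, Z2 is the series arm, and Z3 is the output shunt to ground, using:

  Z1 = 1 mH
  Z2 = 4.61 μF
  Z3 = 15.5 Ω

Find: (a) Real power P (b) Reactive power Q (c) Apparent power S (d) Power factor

Step 1 — Angular frequency: ω = 2π·f = 2π·188 = 1181 rad/s.
Step 2 — Component impedances:
  Z1: Z = jωL = j·1181·0.001 = 0 + j1.181 Ω
  Z2: Z = 1/(jωC) = -j/(ω·C) = 0 - j183.6 Ω
  Z3: Z = R = 15.5 Ω
Step 3 — With open output, the series arm Z2 and the output shunt Z3 appear in series to ground: Z2 + Z3 = 15.5 - j183.6 Ω.
Step 4 — Parallel with input shunt Z1: Z_in = Z1 || (Z2 + Z3) = 0.000645 + j1.189 Ω = 1.189∠90.0° Ω.
Step 5 — Source phasor: V = 10∠-113.7° V = -4.019 - j9.157 V.
Step 6 — Current: I = V / Z = -7.704 + j3.377 A = 8.412∠156.3° A.
Step 7 — Complex power: S = V·I* = 0.04564 + j84.12 VA.
Step 8 — Real power: P = Re(S) = 0.04564 W.
Step 9 — Reactive power: Q = Im(S) = 84.12 VAR.
Step 10 — Apparent power: |S| = 84.12 VA.
Step 11 — Power factor: PF = P/|S| = 0.0005426 (lagging).

(a) P = 0.04564 W  (b) Q = 84.12 VAR  (c) S = 84.12 VA  (d) PF = 0.0005426 (lagging)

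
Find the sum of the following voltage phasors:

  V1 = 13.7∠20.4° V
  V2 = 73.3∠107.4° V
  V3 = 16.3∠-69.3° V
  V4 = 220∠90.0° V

Step 1 — Convert each phasor to rectangular form:
  V1 = 13.7·(cos(20.4°) + j·sin(20.4°)) = 12.84 + j4.775 V
  V2 = 73.3·(cos(107.4°) + j·sin(107.4°)) = -21.92 + j69.95 V
  V3 = 16.3·(cos(-69.3°) + j·sin(-69.3°)) = 5.762 - j15.25 V
  V4 = 220·(cos(90.0°) + j·sin(90.0°)) = 0 + j220 V
Step 2 — Sum components: V_total = -3.317 + j279.5 V.
Step 3 — Convert to polar: |V_total| = 279.5 V, ∠V_total = 90.7°.

V_total = 279.5∠90.7° V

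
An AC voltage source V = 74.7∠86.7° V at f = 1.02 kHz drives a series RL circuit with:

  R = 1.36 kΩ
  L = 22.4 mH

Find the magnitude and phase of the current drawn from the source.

Step 1 — Angular frequency: ω = 2π·f = 2π·1020 = 6409 rad/s.
Step 2 — Component impedances:
  R: Z = R = 1360 Ω
  L: Z = jωL = j·6409·0.0224 = 0 + j143.6 Ω
Step 3 — Series combination: Z_total = R + L = 1360 + j143.6 Ω = 1368∠6.0° Ω.
Step 4 — Source phasor: V = 74.7∠86.7° V = 4.3 + j74.58 V.
Step 5 — Ohm's law: I = V / Z_total = (4.3 + j74.58) / (1360 + j143.6) = 0.008851 + j0.0539 A.
Step 6 — Convert to polar: |I| = 0.05462 A, ∠I = 80.7°.

I = 0.05462∠80.7° A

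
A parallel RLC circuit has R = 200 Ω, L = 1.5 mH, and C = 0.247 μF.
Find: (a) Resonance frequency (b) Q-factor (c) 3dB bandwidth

Step 1 — Resonance: ω₀ = 1/√(LC) = 1/√(0.0015·2.47e-07) = 5.195e+04 rad/s.
Step 2 — f₀ = ω₀/(2π) = 8268 Hz.
Step 3 — Parallel Q: Q = R/(ω₀L) = 200/(5.195e+04·0.0015) = 2.566.
Step 4 — Bandwidth: Δω = ω₀/Q = 2.024e+04 rad/s; BW = Δω/(2π) = 3222 Hz.

(a) f₀ = 8268 Hz  (b) Q = 2.566  (c) BW = 3222 Hz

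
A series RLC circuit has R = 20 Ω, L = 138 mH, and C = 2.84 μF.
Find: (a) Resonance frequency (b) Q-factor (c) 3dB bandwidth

Step 1 — Resonance condition Im(Z)=0 gives ω₀ = 1/√(LC).
Step 2 — ω₀ = 1/√(0.138·2.84e-06) = 1597 rad/s.
Step 3 — f₀ = ω₀/(2π) = 254.2 Hz.
Step 4 — Series Q: Q = ω₀L/R = 1597·0.138/20 = 11.02.
Step 5 — 3dB bandwidth: Δω = ω₀/Q = 144.9 rad/s; BW = Δω/(2π) = 23.07 Hz.

(a) f₀ = 254.2 Hz  (b) Q = 11.02  (c) BW = 23.07 Hz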